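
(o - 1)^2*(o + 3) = o^3 + o^2 - 5*o + 3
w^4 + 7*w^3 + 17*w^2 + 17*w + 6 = (w + 1)^2*(w + 2)*(w + 3)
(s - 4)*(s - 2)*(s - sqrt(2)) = s^3 - 6*s^2 - sqrt(2)*s^2 + 8*s + 6*sqrt(2)*s - 8*sqrt(2)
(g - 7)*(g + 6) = g^2 - g - 42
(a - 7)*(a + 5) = a^2 - 2*a - 35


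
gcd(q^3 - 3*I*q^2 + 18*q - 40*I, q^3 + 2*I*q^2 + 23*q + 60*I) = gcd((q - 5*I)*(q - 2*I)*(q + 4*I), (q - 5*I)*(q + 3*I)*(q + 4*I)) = q^2 - I*q + 20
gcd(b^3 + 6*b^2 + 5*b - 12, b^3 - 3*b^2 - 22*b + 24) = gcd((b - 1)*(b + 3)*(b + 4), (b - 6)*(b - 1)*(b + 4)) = b^2 + 3*b - 4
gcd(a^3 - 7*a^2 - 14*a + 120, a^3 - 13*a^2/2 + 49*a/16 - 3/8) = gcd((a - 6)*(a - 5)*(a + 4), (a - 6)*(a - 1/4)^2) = a - 6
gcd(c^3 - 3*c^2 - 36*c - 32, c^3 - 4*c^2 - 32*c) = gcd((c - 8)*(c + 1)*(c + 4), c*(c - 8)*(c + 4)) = c^2 - 4*c - 32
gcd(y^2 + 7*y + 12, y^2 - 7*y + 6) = 1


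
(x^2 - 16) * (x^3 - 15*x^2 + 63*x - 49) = x^5 - 15*x^4 + 47*x^3 + 191*x^2 - 1008*x + 784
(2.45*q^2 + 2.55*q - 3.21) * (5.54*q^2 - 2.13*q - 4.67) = 13.573*q^4 + 8.9085*q^3 - 34.6564*q^2 - 5.0712*q + 14.9907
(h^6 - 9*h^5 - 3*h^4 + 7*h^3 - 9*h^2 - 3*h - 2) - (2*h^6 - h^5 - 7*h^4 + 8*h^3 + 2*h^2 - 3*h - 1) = -h^6 - 8*h^5 + 4*h^4 - h^3 - 11*h^2 - 1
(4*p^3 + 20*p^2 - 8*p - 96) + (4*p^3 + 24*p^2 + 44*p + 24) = 8*p^3 + 44*p^2 + 36*p - 72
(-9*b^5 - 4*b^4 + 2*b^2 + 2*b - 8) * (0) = 0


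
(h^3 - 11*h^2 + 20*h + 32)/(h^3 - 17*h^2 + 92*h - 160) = (h + 1)/(h - 5)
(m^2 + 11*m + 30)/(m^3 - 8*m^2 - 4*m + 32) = (m^2 + 11*m + 30)/(m^3 - 8*m^2 - 4*m + 32)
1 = 1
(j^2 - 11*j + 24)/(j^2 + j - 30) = (j^2 - 11*j + 24)/(j^2 + j - 30)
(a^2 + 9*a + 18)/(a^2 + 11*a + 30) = (a + 3)/(a + 5)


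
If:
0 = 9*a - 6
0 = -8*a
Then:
No Solution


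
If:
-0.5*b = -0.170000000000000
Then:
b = 0.34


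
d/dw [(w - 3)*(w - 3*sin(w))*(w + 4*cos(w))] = (3 - w)*(w - 3*sin(w))*(4*sin(w) - 1) + (3 - w)*(w + 4*cos(w))*(3*cos(w) - 1) + (w - 3*sin(w))*(w + 4*cos(w))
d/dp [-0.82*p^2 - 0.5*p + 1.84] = -1.64*p - 0.5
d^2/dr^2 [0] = 0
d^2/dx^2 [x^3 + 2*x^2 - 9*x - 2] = 6*x + 4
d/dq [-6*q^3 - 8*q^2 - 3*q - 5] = -18*q^2 - 16*q - 3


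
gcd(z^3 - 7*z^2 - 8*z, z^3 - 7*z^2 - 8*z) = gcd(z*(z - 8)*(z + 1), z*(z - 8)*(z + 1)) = z^3 - 7*z^2 - 8*z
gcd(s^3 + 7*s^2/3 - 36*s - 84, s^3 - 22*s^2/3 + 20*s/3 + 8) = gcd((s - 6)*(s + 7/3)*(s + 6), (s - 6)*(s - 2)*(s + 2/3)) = s - 6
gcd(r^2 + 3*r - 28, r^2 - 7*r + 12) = r - 4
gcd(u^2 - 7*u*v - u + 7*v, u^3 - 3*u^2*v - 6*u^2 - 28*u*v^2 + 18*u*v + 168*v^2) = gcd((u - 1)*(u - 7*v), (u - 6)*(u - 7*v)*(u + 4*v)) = u - 7*v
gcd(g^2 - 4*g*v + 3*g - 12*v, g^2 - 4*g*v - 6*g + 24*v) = -g + 4*v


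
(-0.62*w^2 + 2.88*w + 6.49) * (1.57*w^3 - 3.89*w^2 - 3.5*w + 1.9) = -0.9734*w^5 + 6.9334*w^4 + 1.1561*w^3 - 36.5041*w^2 - 17.243*w + 12.331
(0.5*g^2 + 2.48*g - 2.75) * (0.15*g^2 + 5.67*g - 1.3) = 0.075*g^4 + 3.207*g^3 + 12.9991*g^2 - 18.8165*g + 3.575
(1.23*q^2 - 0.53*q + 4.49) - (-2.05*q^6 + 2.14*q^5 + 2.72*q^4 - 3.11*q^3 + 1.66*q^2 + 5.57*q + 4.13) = 2.05*q^6 - 2.14*q^5 - 2.72*q^4 + 3.11*q^3 - 0.43*q^2 - 6.1*q + 0.36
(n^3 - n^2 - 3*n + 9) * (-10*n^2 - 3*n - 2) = -10*n^5 + 7*n^4 + 31*n^3 - 79*n^2 - 21*n - 18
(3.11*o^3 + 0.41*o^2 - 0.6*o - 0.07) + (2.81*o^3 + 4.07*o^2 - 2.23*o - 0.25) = 5.92*o^3 + 4.48*o^2 - 2.83*o - 0.32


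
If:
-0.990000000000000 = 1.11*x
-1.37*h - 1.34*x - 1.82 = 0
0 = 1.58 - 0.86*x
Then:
No Solution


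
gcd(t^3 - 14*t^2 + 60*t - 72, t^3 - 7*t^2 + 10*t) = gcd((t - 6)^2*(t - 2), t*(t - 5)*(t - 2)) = t - 2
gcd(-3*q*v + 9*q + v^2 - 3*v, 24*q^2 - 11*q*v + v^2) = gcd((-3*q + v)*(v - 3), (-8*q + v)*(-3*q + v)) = 3*q - v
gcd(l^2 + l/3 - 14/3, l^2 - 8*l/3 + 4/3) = l - 2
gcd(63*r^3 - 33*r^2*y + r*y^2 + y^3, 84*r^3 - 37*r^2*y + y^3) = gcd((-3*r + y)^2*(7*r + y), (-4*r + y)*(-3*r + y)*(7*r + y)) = -21*r^2 + 4*r*y + y^2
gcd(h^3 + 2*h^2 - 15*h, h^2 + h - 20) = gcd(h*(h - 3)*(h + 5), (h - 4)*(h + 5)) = h + 5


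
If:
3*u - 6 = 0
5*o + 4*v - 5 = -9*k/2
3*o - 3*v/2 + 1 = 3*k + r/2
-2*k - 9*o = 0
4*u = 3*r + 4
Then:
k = -74/115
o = 148/1035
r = 4/3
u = 2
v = 1858/1035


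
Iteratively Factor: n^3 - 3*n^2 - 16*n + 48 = (n + 4)*(n^2 - 7*n + 12) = (n - 4)*(n + 4)*(n - 3)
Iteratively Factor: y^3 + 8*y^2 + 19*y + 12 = (y + 3)*(y^2 + 5*y + 4) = (y + 3)*(y + 4)*(y + 1)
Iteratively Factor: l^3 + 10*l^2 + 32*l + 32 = (l + 2)*(l^2 + 8*l + 16) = (l + 2)*(l + 4)*(l + 4)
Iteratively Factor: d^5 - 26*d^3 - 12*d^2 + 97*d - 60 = (d - 1)*(d^4 + d^3 - 25*d^2 - 37*d + 60) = (d - 1)^2*(d^3 + 2*d^2 - 23*d - 60) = (d - 1)^2*(d + 3)*(d^2 - d - 20) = (d - 1)^2*(d + 3)*(d + 4)*(d - 5)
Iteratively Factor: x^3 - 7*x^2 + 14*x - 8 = (x - 4)*(x^2 - 3*x + 2) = (x - 4)*(x - 2)*(x - 1)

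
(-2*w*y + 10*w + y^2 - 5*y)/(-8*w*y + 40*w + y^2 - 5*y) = (-2*w + y)/(-8*w + y)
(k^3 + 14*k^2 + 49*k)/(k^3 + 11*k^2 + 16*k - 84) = k*(k + 7)/(k^2 + 4*k - 12)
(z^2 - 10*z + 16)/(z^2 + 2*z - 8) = (z - 8)/(z + 4)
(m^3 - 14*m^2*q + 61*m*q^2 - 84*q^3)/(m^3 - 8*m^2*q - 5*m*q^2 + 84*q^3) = (m - 3*q)/(m + 3*q)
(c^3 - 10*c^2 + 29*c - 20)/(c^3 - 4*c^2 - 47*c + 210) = (c^2 - 5*c + 4)/(c^2 + c - 42)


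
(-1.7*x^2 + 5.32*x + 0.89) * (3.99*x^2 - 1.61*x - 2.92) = -6.783*x^4 + 23.9638*x^3 - 0.0501000000000014*x^2 - 16.9673*x - 2.5988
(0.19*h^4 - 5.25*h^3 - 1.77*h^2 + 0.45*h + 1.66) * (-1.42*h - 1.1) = -0.2698*h^5 + 7.246*h^4 + 8.2884*h^3 + 1.308*h^2 - 2.8522*h - 1.826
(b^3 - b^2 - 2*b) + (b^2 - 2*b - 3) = b^3 - 4*b - 3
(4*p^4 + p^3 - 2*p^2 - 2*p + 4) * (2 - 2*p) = -8*p^5 + 6*p^4 + 6*p^3 - 12*p + 8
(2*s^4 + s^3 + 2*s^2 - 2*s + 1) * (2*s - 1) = 4*s^5 + 3*s^3 - 6*s^2 + 4*s - 1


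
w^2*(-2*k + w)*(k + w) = -2*k^2*w^2 - k*w^3 + w^4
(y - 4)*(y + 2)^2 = y^3 - 12*y - 16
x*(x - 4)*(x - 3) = x^3 - 7*x^2 + 12*x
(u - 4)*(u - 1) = u^2 - 5*u + 4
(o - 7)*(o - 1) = o^2 - 8*o + 7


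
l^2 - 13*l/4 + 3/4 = (l - 3)*(l - 1/4)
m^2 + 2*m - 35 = (m - 5)*(m + 7)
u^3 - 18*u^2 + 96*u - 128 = (u - 8)^2*(u - 2)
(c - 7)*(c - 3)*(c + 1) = c^3 - 9*c^2 + 11*c + 21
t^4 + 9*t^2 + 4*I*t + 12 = (t - 3*I)*(t - I)*(t + 2*I)^2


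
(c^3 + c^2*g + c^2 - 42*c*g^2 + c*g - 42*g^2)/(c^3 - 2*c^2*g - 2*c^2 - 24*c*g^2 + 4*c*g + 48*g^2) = (c^2 + 7*c*g + c + 7*g)/(c^2 + 4*c*g - 2*c - 8*g)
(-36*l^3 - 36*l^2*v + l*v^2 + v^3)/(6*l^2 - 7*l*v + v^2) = (6*l^2 + 7*l*v + v^2)/(-l + v)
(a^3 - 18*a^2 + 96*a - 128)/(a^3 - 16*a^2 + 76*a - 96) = (a - 8)/(a - 6)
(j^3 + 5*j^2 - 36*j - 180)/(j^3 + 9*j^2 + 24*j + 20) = (j^2 - 36)/(j^2 + 4*j + 4)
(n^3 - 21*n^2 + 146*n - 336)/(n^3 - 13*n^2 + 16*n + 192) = (n^2 - 13*n + 42)/(n^2 - 5*n - 24)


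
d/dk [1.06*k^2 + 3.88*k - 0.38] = 2.12*k + 3.88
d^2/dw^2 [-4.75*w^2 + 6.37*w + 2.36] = -9.50000000000000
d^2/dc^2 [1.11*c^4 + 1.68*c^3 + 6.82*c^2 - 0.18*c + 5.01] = 13.32*c^2 + 10.08*c + 13.64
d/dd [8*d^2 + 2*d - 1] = 16*d + 2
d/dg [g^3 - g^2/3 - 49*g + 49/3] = 3*g^2 - 2*g/3 - 49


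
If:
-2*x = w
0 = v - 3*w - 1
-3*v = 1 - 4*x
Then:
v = -1/11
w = -4/11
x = 2/11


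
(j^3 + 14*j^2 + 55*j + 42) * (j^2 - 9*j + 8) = j^5 + 5*j^4 - 63*j^3 - 341*j^2 + 62*j + 336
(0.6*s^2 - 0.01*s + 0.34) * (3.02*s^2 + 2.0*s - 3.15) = 1.812*s^4 + 1.1698*s^3 - 0.8832*s^2 + 0.7115*s - 1.071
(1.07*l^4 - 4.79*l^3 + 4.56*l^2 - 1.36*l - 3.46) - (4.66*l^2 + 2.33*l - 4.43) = 1.07*l^4 - 4.79*l^3 - 0.100000000000001*l^2 - 3.69*l + 0.97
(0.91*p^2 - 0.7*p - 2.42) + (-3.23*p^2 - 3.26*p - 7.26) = -2.32*p^2 - 3.96*p - 9.68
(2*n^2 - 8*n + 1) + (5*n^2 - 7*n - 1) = 7*n^2 - 15*n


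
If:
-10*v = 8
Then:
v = -4/5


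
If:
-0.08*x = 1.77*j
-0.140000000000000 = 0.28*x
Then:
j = 0.02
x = -0.50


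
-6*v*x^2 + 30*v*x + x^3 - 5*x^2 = x*(-6*v + x)*(x - 5)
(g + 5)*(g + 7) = g^2 + 12*g + 35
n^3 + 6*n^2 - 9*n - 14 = (n - 2)*(n + 1)*(n + 7)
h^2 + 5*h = h*(h + 5)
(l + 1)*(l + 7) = l^2 + 8*l + 7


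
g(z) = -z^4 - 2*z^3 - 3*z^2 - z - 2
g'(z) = -4*z^3 - 6*z^2 - 6*z - 1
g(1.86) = -39.08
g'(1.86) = -58.66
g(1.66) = -28.67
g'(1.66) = -45.79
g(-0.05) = -1.96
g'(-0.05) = -0.71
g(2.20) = -63.44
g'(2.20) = -85.83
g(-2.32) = -19.82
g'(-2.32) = 30.57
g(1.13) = -11.48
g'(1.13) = -21.21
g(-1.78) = -8.48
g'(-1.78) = 13.23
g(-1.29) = -4.18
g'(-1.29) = 5.34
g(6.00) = -1844.00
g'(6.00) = -1117.00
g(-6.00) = -968.00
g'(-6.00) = 683.00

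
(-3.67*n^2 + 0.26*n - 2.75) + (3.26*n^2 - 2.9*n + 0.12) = -0.41*n^2 - 2.64*n - 2.63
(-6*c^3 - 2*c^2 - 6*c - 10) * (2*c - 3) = -12*c^4 + 14*c^3 - 6*c^2 - 2*c + 30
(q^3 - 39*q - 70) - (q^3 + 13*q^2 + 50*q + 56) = -13*q^2 - 89*q - 126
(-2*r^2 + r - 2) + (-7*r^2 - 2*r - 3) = -9*r^2 - r - 5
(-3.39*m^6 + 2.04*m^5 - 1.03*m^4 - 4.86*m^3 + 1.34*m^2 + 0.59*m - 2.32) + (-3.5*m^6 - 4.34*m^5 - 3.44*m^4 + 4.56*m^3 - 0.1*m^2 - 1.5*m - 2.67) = -6.89*m^6 - 2.3*m^5 - 4.47*m^4 - 0.300000000000001*m^3 + 1.24*m^2 - 0.91*m - 4.99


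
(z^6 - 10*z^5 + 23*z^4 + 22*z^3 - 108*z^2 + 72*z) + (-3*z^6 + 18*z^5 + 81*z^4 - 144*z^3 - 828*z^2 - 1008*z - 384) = -2*z^6 + 8*z^5 + 104*z^4 - 122*z^3 - 936*z^2 - 936*z - 384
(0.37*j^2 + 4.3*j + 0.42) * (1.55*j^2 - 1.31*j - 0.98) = 0.5735*j^4 + 6.1803*j^3 - 5.3446*j^2 - 4.7642*j - 0.4116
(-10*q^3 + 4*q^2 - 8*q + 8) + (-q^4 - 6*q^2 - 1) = -q^4 - 10*q^3 - 2*q^2 - 8*q + 7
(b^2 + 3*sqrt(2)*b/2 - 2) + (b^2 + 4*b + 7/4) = 2*b^2 + 3*sqrt(2)*b/2 + 4*b - 1/4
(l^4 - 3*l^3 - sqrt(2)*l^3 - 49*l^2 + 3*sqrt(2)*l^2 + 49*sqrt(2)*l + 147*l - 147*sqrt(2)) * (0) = 0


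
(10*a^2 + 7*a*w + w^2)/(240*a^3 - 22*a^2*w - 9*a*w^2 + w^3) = (2*a + w)/(48*a^2 - 14*a*w + w^2)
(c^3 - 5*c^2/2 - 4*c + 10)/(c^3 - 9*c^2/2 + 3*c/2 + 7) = (2*c^2 - c - 10)/(2*c^2 - 5*c - 7)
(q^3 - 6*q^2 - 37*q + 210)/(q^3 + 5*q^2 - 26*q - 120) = (q - 7)/(q + 4)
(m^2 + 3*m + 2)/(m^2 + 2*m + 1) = (m + 2)/(m + 1)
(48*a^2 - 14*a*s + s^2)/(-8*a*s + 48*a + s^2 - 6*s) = (-6*a + s)/(s - 6)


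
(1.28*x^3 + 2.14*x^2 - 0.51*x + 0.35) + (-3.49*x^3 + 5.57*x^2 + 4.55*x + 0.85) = -2.21*x^3 + 7.71*x^2 + 4.04*x + 1.2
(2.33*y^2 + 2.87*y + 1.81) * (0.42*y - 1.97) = 0.9786*y^3 - 3.3847*y^2 - 4.8937*y - 3.5657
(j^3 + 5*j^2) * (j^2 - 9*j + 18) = j^5 - 4*j^4 - 27*j^3 + 90*j^2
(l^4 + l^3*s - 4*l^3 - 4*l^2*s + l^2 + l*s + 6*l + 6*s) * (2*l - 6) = 2*l^5 + 2*l^4*s - 14*l^4 - 14*l^3*s + 26*l^3 + 26*l^2*s + 6*l^2 + 6*l*s - 36*l - 36*s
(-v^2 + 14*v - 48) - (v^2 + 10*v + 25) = -2*v^2 + 4*v - 73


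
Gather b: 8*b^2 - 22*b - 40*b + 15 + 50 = 8*b^2 - 62*b + 65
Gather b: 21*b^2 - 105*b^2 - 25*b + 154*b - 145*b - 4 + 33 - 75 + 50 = -84*b^2 - 16*b + 4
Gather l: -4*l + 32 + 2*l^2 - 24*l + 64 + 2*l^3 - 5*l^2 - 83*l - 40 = 2*l^3 - 3*l^2 - 111*l + 56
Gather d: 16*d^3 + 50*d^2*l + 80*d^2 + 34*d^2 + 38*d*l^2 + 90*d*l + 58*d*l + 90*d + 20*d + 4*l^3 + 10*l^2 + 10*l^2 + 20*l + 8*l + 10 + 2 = 16*d^3 + d^2*(50*l + 114) + d*(38*l^2 + 148*l + 110) + 4*l^3 + 20*l^2 + 28*l + 12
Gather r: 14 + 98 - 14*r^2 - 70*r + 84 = -14*r^2 - 70*r + 196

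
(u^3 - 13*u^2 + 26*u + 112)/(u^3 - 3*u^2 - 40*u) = (u^2 - 5*u - 14)/(u*(u + 5))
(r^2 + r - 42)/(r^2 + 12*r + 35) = (r - 6)/(r + 5)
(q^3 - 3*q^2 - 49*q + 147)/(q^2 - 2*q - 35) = (q^2 + 4*q - 21)/(q + 5)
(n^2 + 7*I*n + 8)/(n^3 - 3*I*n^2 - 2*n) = (n + 8*I)/(n*(n - 2*I))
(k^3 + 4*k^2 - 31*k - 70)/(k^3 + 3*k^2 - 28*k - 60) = (k + 7)/(k + 6)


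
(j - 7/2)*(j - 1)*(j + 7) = j^3 + 5*j^2/2 - 28*j + 49/2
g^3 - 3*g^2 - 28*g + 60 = (g - 6)*(g - 2)*(g + 5)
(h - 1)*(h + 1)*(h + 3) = h^3 + 3*h^2 - h - 3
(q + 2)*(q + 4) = q^2 + 6*q + 8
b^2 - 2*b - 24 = (b - 6)*(b + 4)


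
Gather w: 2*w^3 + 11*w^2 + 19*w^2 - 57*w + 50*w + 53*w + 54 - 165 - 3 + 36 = 2*w^3 + 30*w^2 + 46*w - 78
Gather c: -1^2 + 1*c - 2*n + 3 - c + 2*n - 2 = 0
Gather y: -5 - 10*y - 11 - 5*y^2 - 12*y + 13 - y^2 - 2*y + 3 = -6*y^2 - 24*y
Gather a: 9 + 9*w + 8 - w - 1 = 8*w + 16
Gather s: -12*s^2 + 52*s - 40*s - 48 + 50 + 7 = -12*s^2 + 12*s + 9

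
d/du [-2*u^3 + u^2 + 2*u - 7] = -6*u^2 + 2*u + 2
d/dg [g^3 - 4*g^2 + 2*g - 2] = 3*g^2 - 8*g + 2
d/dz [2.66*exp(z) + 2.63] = 2.66*exp(z)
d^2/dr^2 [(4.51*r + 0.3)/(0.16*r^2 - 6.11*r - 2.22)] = ((55.0162 - 4.3296*r)*(-0.16*r^2 + 6.11*r + 2.22) - (0.32*r - 6.11)*(0.64*r - 12.22)*(4.51*r + 0.3))/(-0.16*r^2 + 6.11*r + 2.22)^3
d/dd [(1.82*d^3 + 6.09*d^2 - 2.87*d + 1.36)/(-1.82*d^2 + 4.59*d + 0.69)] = (-3.3124*d^4 + 16.7076*d^3 + 26.4971*d^2 + 13.3546*d - 8.2227)/(3.3124*d^4 - 16.7076*d^3 + 18.5565*d^2 + 6.3342*d + 0.4761)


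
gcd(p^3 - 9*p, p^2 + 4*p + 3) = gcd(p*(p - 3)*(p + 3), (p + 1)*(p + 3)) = p + 3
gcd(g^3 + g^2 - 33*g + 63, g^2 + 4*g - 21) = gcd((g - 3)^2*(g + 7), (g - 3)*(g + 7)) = g^2 + 4*g - 21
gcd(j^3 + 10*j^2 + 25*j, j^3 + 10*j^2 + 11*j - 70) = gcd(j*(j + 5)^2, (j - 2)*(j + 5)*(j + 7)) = j + 5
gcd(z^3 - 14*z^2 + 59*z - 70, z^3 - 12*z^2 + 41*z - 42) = z^2 - 9*z + 14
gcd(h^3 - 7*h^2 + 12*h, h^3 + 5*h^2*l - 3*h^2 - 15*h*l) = h^2 - 3*h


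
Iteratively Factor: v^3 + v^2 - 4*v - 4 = (v + 2)*(v^2 - v - 2) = (v - 2)*(v + 2)*(v + 1)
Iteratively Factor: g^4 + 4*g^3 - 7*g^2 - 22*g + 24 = (g - 1)*(g^3 + 5*g^2 - 2*g - 24) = (g - 2)*(g - 1)*(g^2 + 7*g + 12) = (g - 2)*(g - 1)*(g + 4)*(g + 3)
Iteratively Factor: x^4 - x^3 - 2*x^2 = (x)*(x^3 - x^2 - 2*x) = x*(x + 1)*(x^2 - 2*x) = x^2*(x + 1)*(x - 2)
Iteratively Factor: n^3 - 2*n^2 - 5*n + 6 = (n + 2)*(n^2 - 4*n + 3) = (n - 1)*(n + 2)*(n - 3)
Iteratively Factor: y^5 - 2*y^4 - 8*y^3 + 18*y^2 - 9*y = (y - 1)*(y^4 - y^3 - 9*y^2 + 9*y) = (y - 1)^2*(y^3 - 9*y) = y*(y - 1)^2*(y^2 - 9) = y*(y - 3)*(y - 1)^2*(y + 3)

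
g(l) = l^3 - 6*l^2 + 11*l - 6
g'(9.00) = 146.00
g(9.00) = 336.00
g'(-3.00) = 74.00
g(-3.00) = -120.00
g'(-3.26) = 82.00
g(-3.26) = -140.27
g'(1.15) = 1.17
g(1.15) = 0.24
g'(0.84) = 3.04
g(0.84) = -0.40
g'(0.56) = 5.22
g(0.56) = -1.55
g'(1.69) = -0.71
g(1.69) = 0.28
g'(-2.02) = 47.48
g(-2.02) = -60.94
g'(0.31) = 7.57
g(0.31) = -3.14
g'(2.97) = 1.82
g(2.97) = -0.06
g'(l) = 3*l^2 - 12*l + 11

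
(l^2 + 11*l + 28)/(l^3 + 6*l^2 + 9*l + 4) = (l + 7)/(l^2 + 2*l + 1)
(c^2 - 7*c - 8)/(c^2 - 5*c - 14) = (-c^2 + 7*c + 8)/(-c^2 + 5*c + 14)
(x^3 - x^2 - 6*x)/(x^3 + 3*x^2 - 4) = x*(x - 3)/(x^2 + x - 2)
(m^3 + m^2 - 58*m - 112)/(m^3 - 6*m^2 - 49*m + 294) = (m^2 - 6*m - 16)/(m^2 - 13*m + 42)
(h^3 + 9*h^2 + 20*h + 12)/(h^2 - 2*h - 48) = (h^2 + 3*h + 2)/(h - 8)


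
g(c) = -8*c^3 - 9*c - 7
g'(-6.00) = -873.00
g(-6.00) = 1775.00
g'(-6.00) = -873.00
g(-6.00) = 1775.00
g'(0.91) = -28.87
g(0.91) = -21.22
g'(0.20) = -9.96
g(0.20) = -8.86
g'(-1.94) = -99.33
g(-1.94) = 68.87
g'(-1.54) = -65.92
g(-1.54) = 36.08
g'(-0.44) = -13.65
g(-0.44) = -2.36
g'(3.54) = -309.76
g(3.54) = -393.75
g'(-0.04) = -9.04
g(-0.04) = -6.64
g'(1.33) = -51.45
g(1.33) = -37.79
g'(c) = -24*c^2 - 9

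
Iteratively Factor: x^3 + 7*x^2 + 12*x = (x + 3)*(x^2 + 4*x) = (x + 3)*(x + 4)*(x)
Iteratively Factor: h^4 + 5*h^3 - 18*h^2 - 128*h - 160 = (h + 4)*(h^3 + h^2 - 22*h - 40) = (h + 4)^2*(h^2 - 3*h - 10) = (h + 2)*(h + 4)^2*(h - 5)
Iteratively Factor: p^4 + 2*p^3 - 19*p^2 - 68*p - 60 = (p + 3)*(p^3 - p^2 - 16*p - 20) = (p + 2)*(p + 3)*(p^2 - 3*p - 10) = (p - 5)*(p + 2)*(p + 3)*(p + 2)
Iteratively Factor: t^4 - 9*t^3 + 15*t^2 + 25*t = (t - 5)*(t^3 - 4*t^2 - 5*t) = (t - 5)^2*(t^2 + t) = (t - 5)^2*(t + 1)*(t)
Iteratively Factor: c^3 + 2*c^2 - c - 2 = (c + 1)*(c^2 + c - 2) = (c - 1)*(c + 1)*(c + 2)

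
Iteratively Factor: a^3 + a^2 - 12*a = (a)*(a^2 + a - 12) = a*(a + 4)*(a - 3)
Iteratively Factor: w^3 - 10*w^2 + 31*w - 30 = (w - 5)*(w^2 - 5*w + 6) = (w - 5)*(w - 3)*(w - 2)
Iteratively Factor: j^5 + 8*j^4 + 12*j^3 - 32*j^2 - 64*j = (j + 2)*(j^4 + 6*j^3 - 32*j) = (j + 2)*(j + 4)*(j^3 + 2*j^2 - 8*j) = j*(j + 2)*(j + 4)*(j^2 + 2*j - 8) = j*(j + 2)*(j + 4)^2*(j - 2)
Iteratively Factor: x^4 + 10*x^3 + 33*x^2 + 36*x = (x + 4)*(x^3 + 6*x^2 + 9*x) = (x + 3)*(x + 4)*(x^2 + 3*x) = (x + 3)^2*(x + 4)*(x)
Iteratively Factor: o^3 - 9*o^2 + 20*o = (o - 4)*(o^2 - 5*o) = (o - 5)*(o - 4)*(o)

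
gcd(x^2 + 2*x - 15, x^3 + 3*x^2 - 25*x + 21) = x - 3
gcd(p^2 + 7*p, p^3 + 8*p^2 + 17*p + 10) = 1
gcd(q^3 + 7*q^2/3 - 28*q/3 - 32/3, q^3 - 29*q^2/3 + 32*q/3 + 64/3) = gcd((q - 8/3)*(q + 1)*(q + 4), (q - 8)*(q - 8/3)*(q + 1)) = q^2 - 5*q/3 - 8/3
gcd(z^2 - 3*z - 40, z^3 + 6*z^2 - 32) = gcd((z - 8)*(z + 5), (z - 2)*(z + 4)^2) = 1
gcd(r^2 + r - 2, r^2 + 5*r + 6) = r + 2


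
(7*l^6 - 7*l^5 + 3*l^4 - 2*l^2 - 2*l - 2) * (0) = 0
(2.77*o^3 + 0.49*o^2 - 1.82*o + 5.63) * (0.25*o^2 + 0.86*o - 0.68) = 0.6925*o^5 + 2.5047*o^4 - 1.9172*o^3 - 0.4909*o^2 + 6.0794*o - 3.8284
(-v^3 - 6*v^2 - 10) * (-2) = 2*v^3 + 12*v^2 + 20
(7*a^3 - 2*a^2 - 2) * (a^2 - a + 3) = 7*a^5 - 9*a^4 + 23*a^3 - 8*a^2 + 2*a - 6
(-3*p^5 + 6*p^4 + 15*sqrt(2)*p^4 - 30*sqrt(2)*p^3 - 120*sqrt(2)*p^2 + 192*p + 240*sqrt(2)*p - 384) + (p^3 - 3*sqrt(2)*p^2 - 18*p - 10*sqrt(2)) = -3*p^5 + 6*p^4 + 15*sqrt(2)*p^4 - 30*sqrt(2)*p^3 + p^3 - 123*sqrt(2)*p^2 + 174*p + 240*sqrt(2)*p - 384 - 10*sqrt(2)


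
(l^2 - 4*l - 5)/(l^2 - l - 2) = (l - 5)/(l - 2)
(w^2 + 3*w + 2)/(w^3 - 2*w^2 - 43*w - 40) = (w + 2)/(w^2 - 3*w - 40)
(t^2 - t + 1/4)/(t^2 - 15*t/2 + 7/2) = (t - 1/2)/(t - 7)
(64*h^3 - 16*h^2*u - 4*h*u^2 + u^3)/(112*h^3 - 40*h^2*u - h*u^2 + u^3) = (4*h + u)/(7*h + u)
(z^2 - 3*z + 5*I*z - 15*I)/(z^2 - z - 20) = (z^2 + z*(-3 + 5*I) - 15*I)/(z^2 - z - 20)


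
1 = 1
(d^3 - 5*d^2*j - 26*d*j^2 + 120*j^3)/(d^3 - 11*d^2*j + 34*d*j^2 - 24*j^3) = (d + 5*j)/(d - j)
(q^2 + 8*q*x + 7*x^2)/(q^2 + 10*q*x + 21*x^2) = (q + x)/(q + 3*x)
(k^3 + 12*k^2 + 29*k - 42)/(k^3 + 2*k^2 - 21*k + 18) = (k + 7)/(k - 3)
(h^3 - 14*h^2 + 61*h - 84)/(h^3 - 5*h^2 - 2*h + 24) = (h - 7)/(h + 2)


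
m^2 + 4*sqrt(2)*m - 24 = (m - 2*sqrt(2))*(m + 6*sqrt(2))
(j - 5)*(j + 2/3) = j^2 - 13*j/3 - 10/3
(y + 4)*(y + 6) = y^2 + 10*y + 24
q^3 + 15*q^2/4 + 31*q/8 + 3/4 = (q + 1/4)*(q + 3/2)*(q + 2)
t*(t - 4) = t^2 - 4*t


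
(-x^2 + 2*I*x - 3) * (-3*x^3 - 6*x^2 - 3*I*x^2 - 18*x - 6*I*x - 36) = 3*x^5 + 6*x^4 - 3*I*x^4 + 33*x^3 - 6*I*x^3 + 66*x^2 - 27*I*x^2 + 54*x - 54*I*x + 108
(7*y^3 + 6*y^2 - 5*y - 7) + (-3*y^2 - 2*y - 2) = 7*y^3 + 3*y^2 - 7*y - 9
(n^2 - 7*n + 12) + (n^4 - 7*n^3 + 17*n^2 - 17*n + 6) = n^4 - 7*n^3 + 18*n^2 - 24*n + 18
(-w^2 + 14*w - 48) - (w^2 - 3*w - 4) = -2*w^2 + 17*w - 44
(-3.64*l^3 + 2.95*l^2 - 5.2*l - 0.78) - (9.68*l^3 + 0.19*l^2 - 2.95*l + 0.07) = -13.32*l^3 + 2.76*l^2 - 2.25*l - 0.85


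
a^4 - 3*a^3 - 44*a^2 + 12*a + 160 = (a - 8)*(a - 2)*(a + 2)*(a + 5)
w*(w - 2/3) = w^2 - 2*w/3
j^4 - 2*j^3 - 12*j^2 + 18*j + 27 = (j - 3)^2*(j + 1)*(j + 3)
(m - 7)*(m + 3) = m^2 - 4*m - 21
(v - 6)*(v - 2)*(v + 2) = v^3 - 6*v^2 - 4*v + 24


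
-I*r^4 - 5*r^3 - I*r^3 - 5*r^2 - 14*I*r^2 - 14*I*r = r*(r - 7*I)*(r + 2*I)*(-I*r - I)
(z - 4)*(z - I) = z^2 - 4*z - I*z + 4*I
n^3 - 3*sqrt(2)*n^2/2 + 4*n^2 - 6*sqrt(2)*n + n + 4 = (n + 4)*(n - sqrt(2))*(n - sqrt(2)/2)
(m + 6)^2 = m^2 + 12*m + 36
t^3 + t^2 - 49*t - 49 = (t - 7)*(t + 1)*(t + 7)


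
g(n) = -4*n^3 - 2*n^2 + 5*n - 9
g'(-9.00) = -931.00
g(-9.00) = 2700.00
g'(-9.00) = -931.00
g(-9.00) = 2700.00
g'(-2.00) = -35.00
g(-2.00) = 5.00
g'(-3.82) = -154.83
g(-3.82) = 165.69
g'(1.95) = -48.43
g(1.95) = -36.51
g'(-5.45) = -329.63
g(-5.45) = 551.86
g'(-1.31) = -10.35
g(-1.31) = -9.99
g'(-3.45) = -124.03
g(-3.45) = 114.20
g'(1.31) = -20.83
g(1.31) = -14.87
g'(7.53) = -705.53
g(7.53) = -1792.58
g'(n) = -12*n^2 - 4*n + 5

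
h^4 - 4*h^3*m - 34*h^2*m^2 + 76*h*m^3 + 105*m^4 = (h - 7*m)*(h - 3*m)*(h + m)*(h + 5*m)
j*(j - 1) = j^2 - j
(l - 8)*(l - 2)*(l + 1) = l^3 - 9*l^2 + 6*l + 16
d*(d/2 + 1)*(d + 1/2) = d^3/2 + 5*d^2/4 + d/2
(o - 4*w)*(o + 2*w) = o^2 - 2*o*w - 8*w^2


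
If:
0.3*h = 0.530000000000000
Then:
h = 1.77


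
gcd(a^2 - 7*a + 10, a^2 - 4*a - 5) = a - 5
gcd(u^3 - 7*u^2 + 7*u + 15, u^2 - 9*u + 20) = u - 5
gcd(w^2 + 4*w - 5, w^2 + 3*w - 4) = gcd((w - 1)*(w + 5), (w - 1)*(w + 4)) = w - 1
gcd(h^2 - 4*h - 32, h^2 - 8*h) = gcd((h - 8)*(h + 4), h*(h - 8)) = h - 8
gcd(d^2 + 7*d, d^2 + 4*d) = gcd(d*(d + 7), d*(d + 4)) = d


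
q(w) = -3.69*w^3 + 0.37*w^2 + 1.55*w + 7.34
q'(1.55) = -23.90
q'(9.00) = -888.46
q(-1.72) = 24.54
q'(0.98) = -8.36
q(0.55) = 7.69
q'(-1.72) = -32.47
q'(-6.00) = -401.41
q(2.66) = -55.37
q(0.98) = 5.74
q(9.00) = -2638.75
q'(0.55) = -1.39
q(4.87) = -402.54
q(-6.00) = 808.40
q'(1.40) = -19.11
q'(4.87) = -257.39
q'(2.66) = -74.81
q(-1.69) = 23.59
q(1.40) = 0.11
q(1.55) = -3.11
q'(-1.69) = -31.32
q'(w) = -11.07*w^2 + 0.74*w + 1.55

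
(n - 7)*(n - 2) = n^2 - 9*n + 14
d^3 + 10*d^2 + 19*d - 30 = (d - 1)*(d + 5)*(d + 6)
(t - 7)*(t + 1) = t^2 - 6*t - 7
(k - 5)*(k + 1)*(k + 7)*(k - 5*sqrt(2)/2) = k^4 - 5*sqrt(2)*k^3/2 + 3*k^3 - 33*k^2 - 15*sqrt(2)*k^2/2 - 35*k + 165*sqrt(2)*k/2 + 175*sqrt(2)/2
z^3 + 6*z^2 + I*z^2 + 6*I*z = z*(z + 6)*(z + I)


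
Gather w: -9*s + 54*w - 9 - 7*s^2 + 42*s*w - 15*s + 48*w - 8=-7*s^2 - 24*s + w*(42*s + 102) - 17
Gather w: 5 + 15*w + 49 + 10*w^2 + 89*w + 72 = 10*w^2 + 104*w + 126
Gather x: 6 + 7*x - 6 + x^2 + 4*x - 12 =x^2 + 11*x - 12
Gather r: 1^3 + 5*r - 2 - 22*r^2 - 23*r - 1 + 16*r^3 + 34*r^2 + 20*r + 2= 16*r^3 + 12*r^2 + 2*r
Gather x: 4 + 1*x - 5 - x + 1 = 0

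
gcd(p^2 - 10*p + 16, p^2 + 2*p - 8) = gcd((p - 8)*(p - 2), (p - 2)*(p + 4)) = p - 2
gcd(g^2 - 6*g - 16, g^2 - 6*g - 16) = g^2 - 6*g - 16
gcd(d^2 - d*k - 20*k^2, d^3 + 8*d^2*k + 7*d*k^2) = 1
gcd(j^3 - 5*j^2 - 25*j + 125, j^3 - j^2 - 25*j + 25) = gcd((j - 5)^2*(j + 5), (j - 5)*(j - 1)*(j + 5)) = j^2 - 25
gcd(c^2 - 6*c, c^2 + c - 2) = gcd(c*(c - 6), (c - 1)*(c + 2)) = 1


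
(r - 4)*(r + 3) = r^2 - r - 12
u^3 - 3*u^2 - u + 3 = (u - 3)*(u - 1)*(u + 1)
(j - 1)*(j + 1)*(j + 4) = j^3 + 4*j^2 - j - 4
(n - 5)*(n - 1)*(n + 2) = n^3 - 4*n^2 - 7*n + 10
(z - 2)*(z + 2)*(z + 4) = z^3 + 4*z^2 - 4*z - 16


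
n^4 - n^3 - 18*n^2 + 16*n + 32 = (n - 4)*(n - 2)*(n + 1)*(n + 4)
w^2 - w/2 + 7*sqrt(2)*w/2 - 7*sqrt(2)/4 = (w - 1/2)*(w + 7*sqrt(2)/2)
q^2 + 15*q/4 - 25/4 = (q - 5/4)*(q + 5)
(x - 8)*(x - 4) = x^2 - 12*x + 32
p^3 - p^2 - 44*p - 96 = (p - 8)*(p + 3)*(p + 4)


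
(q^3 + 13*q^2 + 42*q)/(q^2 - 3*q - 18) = q*(q^2 + 13*q + 42)/(q^2 - 3*q - 18)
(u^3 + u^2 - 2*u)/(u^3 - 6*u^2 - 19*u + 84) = u*(u^2 + u - 2)/(u^3 - 6*u^2 - 19*u + 84)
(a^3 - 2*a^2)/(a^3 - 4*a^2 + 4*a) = a/(a - 2)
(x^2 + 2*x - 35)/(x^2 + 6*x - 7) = (x - 5)/(x - 1)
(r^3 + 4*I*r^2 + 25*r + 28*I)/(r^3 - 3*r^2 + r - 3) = (r^2 + 3*I*r + 28)/(r^2 - r*(3 + I) + 3*I)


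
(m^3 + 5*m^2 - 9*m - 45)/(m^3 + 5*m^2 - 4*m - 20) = (m^2 - 9)/(m^2 - 4)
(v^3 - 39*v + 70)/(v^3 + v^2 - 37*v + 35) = (v - 2)/(v - 1)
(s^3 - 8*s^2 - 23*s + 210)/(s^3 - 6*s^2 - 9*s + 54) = (s^2 - 2*s - 35)/(s^2 - 9)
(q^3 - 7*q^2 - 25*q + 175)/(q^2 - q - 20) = (q^2 - 2*q - 35)/(q + 4)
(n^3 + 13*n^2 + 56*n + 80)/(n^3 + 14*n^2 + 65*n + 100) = (n + 4)/(n + 5)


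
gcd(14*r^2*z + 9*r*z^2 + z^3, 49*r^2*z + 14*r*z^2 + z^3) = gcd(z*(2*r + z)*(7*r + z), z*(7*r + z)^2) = 7*r*z + z^2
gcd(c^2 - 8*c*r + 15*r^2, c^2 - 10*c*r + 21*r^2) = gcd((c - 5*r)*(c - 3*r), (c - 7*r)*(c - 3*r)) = -c + 3*r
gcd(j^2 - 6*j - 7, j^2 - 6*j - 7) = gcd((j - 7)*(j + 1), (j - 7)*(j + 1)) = j^2 - 6*j - 7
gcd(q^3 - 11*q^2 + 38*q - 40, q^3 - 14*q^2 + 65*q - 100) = q^2 - 9*q + 20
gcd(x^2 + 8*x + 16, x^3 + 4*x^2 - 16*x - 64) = x^2 + 8*x + 16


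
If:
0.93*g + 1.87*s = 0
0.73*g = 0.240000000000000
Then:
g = 0.33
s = -0.16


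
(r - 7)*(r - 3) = r^2 - 10*r + 21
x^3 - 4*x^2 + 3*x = x*(x - 3)*(x - 1)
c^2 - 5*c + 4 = (c - 4)*(c - 1)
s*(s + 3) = s^2 + 3*s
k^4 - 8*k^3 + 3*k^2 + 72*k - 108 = (k - 6)*(k - 3)*(k - 2)*(k + 3)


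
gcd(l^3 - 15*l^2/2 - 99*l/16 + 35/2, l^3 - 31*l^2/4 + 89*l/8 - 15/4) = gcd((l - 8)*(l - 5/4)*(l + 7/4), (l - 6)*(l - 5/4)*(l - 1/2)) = l - 5/4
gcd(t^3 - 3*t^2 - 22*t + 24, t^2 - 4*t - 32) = t + 4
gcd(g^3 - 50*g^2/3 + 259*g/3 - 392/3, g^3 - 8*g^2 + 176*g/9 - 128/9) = g - 8/3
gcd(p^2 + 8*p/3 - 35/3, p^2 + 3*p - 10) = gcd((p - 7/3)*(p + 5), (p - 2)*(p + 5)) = p + 5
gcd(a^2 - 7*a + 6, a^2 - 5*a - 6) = a - 6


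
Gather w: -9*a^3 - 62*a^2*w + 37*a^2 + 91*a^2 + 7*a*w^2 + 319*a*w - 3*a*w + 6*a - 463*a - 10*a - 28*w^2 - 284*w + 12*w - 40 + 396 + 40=-9*a^3 + 128*a^2 - 467*a + w^2*(7*a - 28) + w*(-62*a^2 + 316*a - 272) + 396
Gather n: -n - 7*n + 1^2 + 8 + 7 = 16 - 8*n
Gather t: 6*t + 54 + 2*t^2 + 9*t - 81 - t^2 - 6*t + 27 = t^2 + 9*t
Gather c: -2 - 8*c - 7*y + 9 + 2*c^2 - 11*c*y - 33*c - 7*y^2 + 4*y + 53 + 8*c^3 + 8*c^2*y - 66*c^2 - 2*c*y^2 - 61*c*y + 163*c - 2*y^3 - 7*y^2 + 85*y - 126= 8*c^3 + c^2*(8*y - 64) + c*(-2*y^2 - 72*y + 122) - 2*y^3 - 14*y^2 + 82*y - 66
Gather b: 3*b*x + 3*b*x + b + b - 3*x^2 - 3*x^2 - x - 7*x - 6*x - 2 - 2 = b*(6*x + 2) - 6*x^2 - 14*x - 4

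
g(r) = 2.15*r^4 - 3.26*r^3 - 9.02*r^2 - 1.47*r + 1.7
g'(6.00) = 1395.81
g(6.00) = 1750.40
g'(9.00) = 5313.39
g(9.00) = 10987.46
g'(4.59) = 541.32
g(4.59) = 443.98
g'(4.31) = 427.65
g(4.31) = 308.71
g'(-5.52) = -1646.38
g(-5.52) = 2279.45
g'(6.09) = 1468.40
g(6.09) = 1879.27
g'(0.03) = -2.02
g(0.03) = 1.65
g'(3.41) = 164.30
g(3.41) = 53.24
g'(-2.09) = -85.00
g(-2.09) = 36.16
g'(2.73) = 51.37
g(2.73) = -16.44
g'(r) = 8.6*r^3 - 9.78*r^2 - 18.04*r - 1.47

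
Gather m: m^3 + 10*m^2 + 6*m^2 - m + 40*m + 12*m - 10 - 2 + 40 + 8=m^3 + 16*m^2 + 51*m + 36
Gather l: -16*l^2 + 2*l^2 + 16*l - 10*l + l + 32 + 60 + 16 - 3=-14*l^2 + 7*l + 105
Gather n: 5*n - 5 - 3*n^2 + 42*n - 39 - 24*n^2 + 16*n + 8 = -27*n^2 + 63*n - 36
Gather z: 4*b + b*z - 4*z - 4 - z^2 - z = 4*b - z^2 + z*(b - 5) - 4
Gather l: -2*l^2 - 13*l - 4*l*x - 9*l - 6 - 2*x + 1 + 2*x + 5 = -2*l^2 + l*(-4*x - 22)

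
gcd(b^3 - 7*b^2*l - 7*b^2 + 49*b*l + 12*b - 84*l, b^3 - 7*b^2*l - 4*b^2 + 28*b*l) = b^2 - 7*b*l - 4*b + 28*l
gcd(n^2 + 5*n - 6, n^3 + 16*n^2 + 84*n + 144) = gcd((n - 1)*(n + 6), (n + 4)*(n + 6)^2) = n + 6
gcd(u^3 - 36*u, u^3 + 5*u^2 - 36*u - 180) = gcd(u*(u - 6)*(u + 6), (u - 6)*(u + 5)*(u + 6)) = u^2 - 36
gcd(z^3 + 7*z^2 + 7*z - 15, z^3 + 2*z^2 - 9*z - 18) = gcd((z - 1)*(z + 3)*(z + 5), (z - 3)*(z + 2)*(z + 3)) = z + 3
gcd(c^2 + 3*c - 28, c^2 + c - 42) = c + 7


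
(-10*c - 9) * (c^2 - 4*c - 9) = -10*c^3 + 31*c^2 + 126*c + 81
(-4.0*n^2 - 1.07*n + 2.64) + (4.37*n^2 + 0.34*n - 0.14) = 0.37*n^2 - 0.73*n + 2.5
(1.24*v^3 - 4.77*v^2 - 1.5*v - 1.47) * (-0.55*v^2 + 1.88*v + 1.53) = -0.682*v^5 + 4.9547*v^4 - 6.2454*v^3 - 9.3096*v^2 - 5.0586*v - 2.2491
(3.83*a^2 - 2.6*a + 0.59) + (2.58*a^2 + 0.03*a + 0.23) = 6.41*a^2 - 2.57*a + 0.82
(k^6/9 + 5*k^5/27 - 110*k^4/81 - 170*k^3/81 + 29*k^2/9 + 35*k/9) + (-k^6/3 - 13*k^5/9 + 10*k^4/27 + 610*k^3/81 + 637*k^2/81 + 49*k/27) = -2*k^6/9 - 34*k^5/27 - 80*k^4/81 + 440*k^3/81 + 898*k^2/81 + 154*k/27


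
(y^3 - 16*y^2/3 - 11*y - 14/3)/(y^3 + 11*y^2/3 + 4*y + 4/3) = (y - 7)/(y + 2)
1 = 1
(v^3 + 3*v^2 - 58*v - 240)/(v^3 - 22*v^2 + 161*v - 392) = (v^2 + 11*v + 30)/(v^2 - 14*v + 49)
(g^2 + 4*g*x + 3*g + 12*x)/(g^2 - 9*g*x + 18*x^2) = (g^2 + 4*g*x + 3*g + 12*x)/(g^2 - 9*g*x + 18*x^2)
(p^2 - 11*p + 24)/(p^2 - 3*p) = (p - 8)/p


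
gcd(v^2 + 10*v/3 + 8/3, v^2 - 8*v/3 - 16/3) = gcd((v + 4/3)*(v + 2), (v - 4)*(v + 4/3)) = v + 4/3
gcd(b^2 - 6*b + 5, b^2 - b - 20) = b - 5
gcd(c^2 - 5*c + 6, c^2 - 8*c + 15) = c - 3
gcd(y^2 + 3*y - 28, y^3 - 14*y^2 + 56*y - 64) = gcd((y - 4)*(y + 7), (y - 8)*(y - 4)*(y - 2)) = y - 4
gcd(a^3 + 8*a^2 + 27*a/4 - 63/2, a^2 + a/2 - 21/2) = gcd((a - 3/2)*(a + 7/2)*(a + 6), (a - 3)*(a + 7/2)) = a + 7/2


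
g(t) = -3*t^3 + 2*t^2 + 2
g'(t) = -9*t^2 + 4*t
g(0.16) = 2.04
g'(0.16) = 0.41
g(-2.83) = 86.01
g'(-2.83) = -83.40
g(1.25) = -0.73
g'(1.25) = -9.06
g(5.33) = -395.44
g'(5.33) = -234.36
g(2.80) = -48.18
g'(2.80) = -59.36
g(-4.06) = 235.74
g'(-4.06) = -164.59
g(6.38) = -695.67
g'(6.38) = -340.82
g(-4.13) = 247.45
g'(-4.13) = -170.03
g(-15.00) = 10577.00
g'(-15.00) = -2085.00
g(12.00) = -4894.00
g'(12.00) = -1248.00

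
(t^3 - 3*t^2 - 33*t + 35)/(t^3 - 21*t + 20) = (t - 7)/(t - 4)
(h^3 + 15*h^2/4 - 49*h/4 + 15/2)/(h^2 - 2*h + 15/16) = 4*(h^2 + 5*h - 6)/(4*h - 3)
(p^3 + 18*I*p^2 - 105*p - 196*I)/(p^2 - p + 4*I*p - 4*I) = (p^2 + 14*I*p - 49)/(p - 1)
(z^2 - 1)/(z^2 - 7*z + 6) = (z + 1)/(z - 6)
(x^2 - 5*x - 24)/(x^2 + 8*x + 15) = (x - 8)/(x + 5)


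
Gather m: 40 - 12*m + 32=72 - 12*m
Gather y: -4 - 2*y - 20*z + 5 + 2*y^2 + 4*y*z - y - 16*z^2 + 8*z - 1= 2*y^2 + y*(4*z - 3) - 16*z^2 - 12*z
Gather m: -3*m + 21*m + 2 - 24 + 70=18*m + 48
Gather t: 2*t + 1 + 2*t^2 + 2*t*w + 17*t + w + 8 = 2*t^2 + t*(2*w + 19) + w + 9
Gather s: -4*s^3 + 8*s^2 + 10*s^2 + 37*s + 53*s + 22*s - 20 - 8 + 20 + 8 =-4*s^3 + 18*s^2 + 112*s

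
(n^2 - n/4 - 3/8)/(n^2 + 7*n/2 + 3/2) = (n - 3/4)/(n + 3)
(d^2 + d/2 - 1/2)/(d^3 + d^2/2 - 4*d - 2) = (2*d^2 + d - 1)/(2*d^3 + d^2 - 8*d - 4)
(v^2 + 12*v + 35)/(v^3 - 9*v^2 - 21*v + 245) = (v + 7)/(v^2 - 14*v + 49)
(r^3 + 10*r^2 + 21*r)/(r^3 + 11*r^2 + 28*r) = (r + 3)/(r + 4)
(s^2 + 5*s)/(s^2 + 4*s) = (s + 5)/(s + 4)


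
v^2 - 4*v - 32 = (v - 8)*(v + 4)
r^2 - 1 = (r - 1)*(r + 1)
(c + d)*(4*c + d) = 4*c^2 + 5*c*d + d^2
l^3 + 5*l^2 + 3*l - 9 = (l - 1)*(l + 3)^2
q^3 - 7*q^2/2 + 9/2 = (q - 3)*(q - 3/2)*(q + 1)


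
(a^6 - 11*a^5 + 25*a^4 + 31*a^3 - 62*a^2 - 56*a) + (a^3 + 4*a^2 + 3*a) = a^6 - 11*a^5 + 25*a^4 + 32*a^3 - 58*a^2 - 53*a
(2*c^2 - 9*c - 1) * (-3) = -6*c^2 + 27*c + 3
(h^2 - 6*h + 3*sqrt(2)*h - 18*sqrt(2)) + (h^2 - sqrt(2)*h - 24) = 2*h^2 - 6*h + 2*sqrt(2)*h - 18*sqrt(2) - 24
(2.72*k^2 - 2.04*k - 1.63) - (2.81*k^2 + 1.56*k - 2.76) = -0.0899999999999999*k^2 - 3.6*k + 1.13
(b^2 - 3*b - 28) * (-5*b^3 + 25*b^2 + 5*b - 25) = -5*b^5 + 40*b^4 + 70*b^3 - 740*b^2 - 65*b + 700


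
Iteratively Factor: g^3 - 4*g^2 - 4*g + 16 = (g + 2)*(g^2 - 6*g + 8) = (g - 2)*(g + 2)*(g - 4)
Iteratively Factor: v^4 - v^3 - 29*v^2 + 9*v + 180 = (v + 3)*(v^3 - 4*v^2 - 17*v + 60) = (v - 3)*(v + 3)*(v^2 - v - 20) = (v - 3)*(v + 3)*(v + 4)*(v - 5)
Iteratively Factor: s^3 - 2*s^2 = (s)*(s^2 - 2*s) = s*(s - 2)*(s)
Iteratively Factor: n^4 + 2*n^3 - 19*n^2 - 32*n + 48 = (n + 4)*(n^3 - 2*n^2 - 11*n + 12) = (n + 3)*(n + 4)*(n^2 - 5*n + 4) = (n - 1)*(n + 3)*(n + 4)*(n - 4)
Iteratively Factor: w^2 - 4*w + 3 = (w - 3)*(w - 1)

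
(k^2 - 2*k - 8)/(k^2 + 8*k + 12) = (k - 4)/(k + 6)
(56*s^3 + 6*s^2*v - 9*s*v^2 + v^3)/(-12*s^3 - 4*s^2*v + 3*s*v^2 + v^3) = (-28*s^2 + 11*s*v - v^2)/(6*s^2 - s*v - v^2)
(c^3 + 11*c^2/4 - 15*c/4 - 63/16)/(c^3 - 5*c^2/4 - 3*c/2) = (c^2 + 2*c - 21/4)/(c*(c - 2))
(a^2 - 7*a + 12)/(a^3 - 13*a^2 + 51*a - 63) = (a - 4)/(a^2 - 10*a + 21)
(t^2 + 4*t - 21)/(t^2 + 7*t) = (t - 3)/t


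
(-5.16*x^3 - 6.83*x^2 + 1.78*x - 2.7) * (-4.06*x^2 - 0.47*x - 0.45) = 20.9496*x^5 + 30.155*x^4 - 1.6947*x^3 + 13.1989*x^2 + 0.468*x + 1.215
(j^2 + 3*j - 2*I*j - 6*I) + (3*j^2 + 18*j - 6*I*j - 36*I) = 4*j^2 + 21*j - 8*I*j - 42*I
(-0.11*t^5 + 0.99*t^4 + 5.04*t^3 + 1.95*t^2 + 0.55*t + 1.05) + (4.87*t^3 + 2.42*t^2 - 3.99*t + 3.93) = -0.11*t^5 + 0.99*t^4 + 9.91*t^3 + 4.37*t^2 - 3.44*t + 4.98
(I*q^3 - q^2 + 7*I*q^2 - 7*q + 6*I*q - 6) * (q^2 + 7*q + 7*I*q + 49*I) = I*q^5 - 8*q^4 + 14*I*q^4 - 112*q^3 + 48*I*q^3 - 440*q^2 - 56*I*q^2 - 336*q - 385*I*q - 294*I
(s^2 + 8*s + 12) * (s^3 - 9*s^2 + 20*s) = s^5 - s^4 - 40*s^3 + 52*s^2 + 240*s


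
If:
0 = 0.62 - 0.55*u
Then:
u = 1.13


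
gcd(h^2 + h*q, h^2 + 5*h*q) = h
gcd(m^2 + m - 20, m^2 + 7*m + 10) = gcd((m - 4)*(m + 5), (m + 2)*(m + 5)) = m + 5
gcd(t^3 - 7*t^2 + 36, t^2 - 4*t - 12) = t^2 - 4*t - 12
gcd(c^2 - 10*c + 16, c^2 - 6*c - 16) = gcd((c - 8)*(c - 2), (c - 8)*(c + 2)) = c - 8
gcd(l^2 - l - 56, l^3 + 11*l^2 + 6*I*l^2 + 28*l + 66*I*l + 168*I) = l + 7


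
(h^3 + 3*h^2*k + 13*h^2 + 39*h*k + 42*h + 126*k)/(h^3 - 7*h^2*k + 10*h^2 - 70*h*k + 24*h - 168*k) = (h^2 + 3*h*k + 7*h + 21*k)/(h^2 - 7*h*k + 4*h - 28*k)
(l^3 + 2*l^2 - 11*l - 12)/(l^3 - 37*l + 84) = (l^2 + 5*l + 4)/(l^2 + 3*l - 28)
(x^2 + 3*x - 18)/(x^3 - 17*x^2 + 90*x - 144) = (x + 6)/(x^2 - 14*x + 48)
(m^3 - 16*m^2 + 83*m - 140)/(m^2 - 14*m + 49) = (m^2 - 9*m + 20)/(m - 7)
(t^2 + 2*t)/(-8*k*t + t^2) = (t + 2)/(-8*k + t)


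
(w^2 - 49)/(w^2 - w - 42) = (w + 7)/(w + 6)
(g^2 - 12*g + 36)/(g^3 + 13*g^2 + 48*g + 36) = (g^2 - 12*g + 36)/(g^3 + 13*g^2 + 48*g + 36)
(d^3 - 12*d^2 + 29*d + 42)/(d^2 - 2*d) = (d^3 - 12*d^2 + 29*d + 42)/(d*(d - 2))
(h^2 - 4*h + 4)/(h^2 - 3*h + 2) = (h - 2)/(h - 1)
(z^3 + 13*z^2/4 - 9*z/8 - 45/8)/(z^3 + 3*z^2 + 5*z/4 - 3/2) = (4*z^2 + 7*z - 15)/(2*(2*z^2 + 3*z - 2))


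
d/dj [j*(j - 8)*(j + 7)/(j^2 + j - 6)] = (j^4 + 2*j^3 + 37*j^2 + 12*j + 336)/(j^4 + 2*j^3 - 11*j^2 - 12*j + 36)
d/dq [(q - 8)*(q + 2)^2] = (q + 2)*(3*q - 14)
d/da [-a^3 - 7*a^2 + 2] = a*(-3*a - 14)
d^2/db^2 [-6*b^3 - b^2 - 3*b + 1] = -36*b - 2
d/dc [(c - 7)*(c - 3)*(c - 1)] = 3*c^2 - 22*c + 31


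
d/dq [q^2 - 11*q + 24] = 2*q - 11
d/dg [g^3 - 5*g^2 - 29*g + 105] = 3*g^2 - 10*g - 29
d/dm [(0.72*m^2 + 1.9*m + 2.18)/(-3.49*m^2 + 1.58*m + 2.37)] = (7.7686*m^2 + 18.6292*m + 1.0586)/(12.1801*m^4 - 11.0284*m^3 - 14.0462*m^2 + 7.4892*m + 5.6169)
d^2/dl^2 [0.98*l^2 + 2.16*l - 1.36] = 1.96000000000000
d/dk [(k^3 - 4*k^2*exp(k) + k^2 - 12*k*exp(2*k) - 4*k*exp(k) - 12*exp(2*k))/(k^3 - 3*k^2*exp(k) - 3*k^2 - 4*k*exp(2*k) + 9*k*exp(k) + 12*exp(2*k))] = ((-k^3 + 4*k^2*exp(k) - k^2 + 12*k*exp(2*k) + 4*k*exp(k) + 12*exp(2*k))*(-3*k^2*exp(k) + 3*k^2 - 8*k*exp(2*k) + 3*k*exp(k) - 6*k + 20*exp(2*k) + 9*exp(k)) + (k^3 - 3*k^2*exp(k) - 3*k^2 - 4*k*exp(2*k) + 9*k*exp(k) + 12*exp(2*k))*(-4*k^2*exp(k) + 3*k^2 - 24*k*exp(2*k) - 12*k*exp(k) + 2*k - 36*exp(2*k) - 4*exp(k)))/(k^3 - 3*k^2*exp(k) - 3*k^2 - 4*k*exp(2*k) + 9*k*exp(k) + 12*exp(2*k))^2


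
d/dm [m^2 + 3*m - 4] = 2*m + 3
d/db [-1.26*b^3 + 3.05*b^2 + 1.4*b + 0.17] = -3.78*b^2 + 6.1*b + 1.4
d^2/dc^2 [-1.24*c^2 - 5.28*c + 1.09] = -2.48000000000000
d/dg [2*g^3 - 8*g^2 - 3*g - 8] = 6*g^2 - 16*g - 3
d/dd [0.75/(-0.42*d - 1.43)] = 0.315/(0.42*d + 1.43)^2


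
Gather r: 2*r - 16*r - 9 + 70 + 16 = 77 - 14*r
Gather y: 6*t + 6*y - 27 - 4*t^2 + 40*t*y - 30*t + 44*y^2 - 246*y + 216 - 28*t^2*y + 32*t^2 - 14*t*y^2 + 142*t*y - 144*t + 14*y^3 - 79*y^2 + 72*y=28*t^2 - 168*t + 14*y^3 + y^2*(-14*t - 35) + y*(-28*t^2 + 182*t - 168) + 189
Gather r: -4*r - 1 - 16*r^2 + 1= -16*r^2 - 4*r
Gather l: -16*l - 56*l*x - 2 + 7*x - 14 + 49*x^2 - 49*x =l*(-56*x - 16) + 49*x^2 - 42*x - 16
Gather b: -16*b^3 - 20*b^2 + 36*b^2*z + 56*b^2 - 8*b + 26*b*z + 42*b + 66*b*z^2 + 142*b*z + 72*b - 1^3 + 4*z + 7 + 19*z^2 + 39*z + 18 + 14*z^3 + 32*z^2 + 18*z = -16*b^3 + b^2*(36*z + 36) + b*(66*z^2 + 168*z + 106) + 14*z^3 + 51*z^2 + 61*z + 24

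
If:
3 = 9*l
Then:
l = 1/3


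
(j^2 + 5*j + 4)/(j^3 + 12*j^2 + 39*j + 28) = 1/(j + 7)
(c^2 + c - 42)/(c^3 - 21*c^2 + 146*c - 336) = (c + 7)/(c^2 - 15*c + 56)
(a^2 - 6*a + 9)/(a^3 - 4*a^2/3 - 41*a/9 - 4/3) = 9*(a - 3)/(9*a^2 + 15*a + 4)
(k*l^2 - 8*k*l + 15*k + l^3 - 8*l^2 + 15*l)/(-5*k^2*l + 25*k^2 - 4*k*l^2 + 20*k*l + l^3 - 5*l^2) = (3 - l)/(5*k - l)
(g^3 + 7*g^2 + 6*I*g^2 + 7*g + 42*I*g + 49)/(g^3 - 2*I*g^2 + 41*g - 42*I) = (g^2 + 7*g*(1 + I) + 49*I)/(g^2 - I*g + 42)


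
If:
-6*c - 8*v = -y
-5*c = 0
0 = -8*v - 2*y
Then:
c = 0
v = 0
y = 0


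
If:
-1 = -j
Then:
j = 1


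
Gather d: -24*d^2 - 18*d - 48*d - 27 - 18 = -24*d^2 - 66*d - 45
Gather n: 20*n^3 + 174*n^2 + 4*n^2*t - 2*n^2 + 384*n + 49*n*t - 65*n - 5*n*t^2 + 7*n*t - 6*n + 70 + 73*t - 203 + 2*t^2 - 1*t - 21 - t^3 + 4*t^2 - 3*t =20*n^3 + n^2*(4*t + 172) + n*(-5*t^2 + 56*t + 313) - t^3 + 6*t^2 + 69*t - 154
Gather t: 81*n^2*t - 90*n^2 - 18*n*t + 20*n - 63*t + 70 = -90*n^2 + 20*n + t*(81*n^2 - 18*n - 63) + 70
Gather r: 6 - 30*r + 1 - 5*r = 7 - 35*r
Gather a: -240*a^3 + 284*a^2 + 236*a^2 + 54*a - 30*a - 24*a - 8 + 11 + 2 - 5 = -240*a^3 + 520*a^2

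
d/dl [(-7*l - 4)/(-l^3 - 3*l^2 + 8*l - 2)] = (-14*l^3 - 33*l^2 - 24*l + 46)/(l^6 + 6*l^5 - 7*l^4 - 44*l^3 + 76*l^2 - 32*l + 4)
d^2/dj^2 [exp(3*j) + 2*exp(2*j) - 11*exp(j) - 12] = (9*exp(2*j) + 8*exp(j) - 11)*exp(j)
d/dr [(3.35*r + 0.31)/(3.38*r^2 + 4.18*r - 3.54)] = (11.323*r^2 + 14.003*r - (3.35*r + 0.31)*(6.76*r + 4.18) - 11.859)/(3.38*r^2 + 4.18*r - 3.54)^2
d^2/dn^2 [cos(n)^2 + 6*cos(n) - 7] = -6*cos(n) - 2*cos(2*n)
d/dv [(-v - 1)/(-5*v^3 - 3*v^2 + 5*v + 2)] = (5*v^3 + 3*v^2 - 5*v - (v + 1)*(15*v^2 + 6*v - 5) - 2)/(5*v^3 + 3*v^2 - 5*v - 2)^2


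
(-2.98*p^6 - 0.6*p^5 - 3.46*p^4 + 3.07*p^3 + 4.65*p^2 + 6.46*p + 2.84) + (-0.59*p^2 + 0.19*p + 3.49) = -2.98*p^6 - 0.6*p^5 - 3.46*p^4 + 3.07*p^3 + 4.06*p^2 + 6.65*p + 6.33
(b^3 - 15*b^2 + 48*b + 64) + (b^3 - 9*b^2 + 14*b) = 2*b^3 - 24*b^2 + 62*b + 64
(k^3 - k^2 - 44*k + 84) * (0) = 0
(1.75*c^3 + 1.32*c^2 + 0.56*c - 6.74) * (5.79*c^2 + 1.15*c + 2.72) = 10.1325*c^5 + 9.6553*c^4 + 9.5204*c^3 - 34.7902*c^2 - 6.2278*c - 18.3328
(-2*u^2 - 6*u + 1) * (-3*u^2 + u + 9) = 6*u^4 + 16*u^3 - 27*u^2 - 53*u + 9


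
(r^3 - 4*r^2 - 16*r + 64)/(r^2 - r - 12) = (r^2 - 16)/(r + 3)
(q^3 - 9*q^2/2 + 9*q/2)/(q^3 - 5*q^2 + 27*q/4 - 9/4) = 2*q/(2*q - 1)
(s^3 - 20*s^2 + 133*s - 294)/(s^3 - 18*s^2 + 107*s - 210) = (s - 7)/(s - 5)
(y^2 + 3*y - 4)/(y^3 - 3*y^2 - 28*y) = (y - 1)/(y*(y - 7))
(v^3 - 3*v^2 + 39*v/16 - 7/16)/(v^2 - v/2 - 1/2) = (16*v^2 - 32*v + 7)/(8*(2*v + 1))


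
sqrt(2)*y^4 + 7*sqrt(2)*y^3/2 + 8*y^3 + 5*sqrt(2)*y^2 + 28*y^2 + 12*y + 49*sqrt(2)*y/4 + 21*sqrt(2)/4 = (y + 1/2)*(y + 3)*(y + 7*sqrt(2)/2)*(sqrt(2)*y + 1)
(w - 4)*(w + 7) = w^2 + 3*w - 28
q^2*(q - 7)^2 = q^4 - 14*q^3 + 49*q^2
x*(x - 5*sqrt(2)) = x^2 - 5*sqrt(2)*x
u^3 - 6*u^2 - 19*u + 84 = (u - 7)*(u - 3)*(u + 4)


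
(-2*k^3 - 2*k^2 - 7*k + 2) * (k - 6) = -2*k^4 + 10*k^3 + 5*k^2 + 44*k - 12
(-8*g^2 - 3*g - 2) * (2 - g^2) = 8*g^4 + 3*g^3 - 14*g^2 - 6*g - 4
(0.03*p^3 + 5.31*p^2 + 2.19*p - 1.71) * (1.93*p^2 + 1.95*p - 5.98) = 0.0579*p^5 + 10.3068*p^4 + 14.4018*p^3 - 30.7836*p^2 - 16.4307*p + 10.2258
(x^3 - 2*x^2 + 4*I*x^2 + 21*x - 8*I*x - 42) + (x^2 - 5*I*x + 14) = x^3 - x^2 + 4*I*x^2 + 21*x - 13*I*x - 28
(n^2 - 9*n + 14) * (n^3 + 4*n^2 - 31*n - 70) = n^5 - 5*n^4 - 53*n^3 + 265*n^2 + 196*n - 980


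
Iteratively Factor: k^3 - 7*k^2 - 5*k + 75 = (k - 5)*(k^2 - 2*k - 15) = (k - 5)*(k + 3)*(k - 5)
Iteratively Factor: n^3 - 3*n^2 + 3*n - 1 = (n - 1)*(n^2 - 2*n + 1) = (n - 1)^2*(n - 1)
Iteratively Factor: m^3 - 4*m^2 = (m - 4)*(m^2) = m*(m - 4)*(m)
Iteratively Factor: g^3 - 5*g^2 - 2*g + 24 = (g - 3)*(g^2 - 2*g - 8) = (g - 4)*(g - 3)*(g + 2)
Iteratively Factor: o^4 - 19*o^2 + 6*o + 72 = (o - 3)*(o^3 + 3*o^2 - 10*o - 24) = (o - 3)*(o + 2)*(o^2 + o - 12) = (o - 3)*(o + 2)*(o + 4)*(o - 3)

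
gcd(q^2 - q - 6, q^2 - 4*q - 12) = q + 2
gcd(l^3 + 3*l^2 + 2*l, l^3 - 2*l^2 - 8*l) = l^2 + 2*l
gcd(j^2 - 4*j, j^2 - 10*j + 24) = j - 4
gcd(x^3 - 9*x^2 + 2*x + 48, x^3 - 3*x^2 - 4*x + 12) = x^2 - x - 6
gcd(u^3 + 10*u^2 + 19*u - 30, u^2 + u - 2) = u - 1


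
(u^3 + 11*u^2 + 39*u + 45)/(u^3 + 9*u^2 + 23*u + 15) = (u + 3)/(u + 1)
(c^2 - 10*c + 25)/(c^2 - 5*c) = (c - 5)/c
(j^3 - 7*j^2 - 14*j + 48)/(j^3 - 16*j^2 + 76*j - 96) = (j + 3)/(j - 6)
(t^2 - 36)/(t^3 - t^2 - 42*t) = (t - 6)/(t*(t - 7))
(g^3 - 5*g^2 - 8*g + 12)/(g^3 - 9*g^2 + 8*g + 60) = (g - 1)/(g - 5)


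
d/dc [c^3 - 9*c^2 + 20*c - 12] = 3*c^2 - 18*c + 20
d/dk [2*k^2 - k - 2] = 4*k - 1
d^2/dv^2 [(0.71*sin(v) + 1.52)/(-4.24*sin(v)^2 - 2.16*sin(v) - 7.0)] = (12.764096*sin(v)^5 + 102.801344*sin(v)^4 - 110.202688*sin(v)^3 - 348.0536*sin(v)^2 + 54.719792*sin(v) + 97.514176)/(4.24*sin(v)^2 + 2.16*sin(v) + 7.0)^3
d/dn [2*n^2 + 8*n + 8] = 4*n + 8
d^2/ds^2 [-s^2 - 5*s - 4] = -2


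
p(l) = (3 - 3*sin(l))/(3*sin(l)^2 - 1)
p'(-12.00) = -184.83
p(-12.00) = -10.20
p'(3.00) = -0.72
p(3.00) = -2.74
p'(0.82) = -10.01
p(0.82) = 1.34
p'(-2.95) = -8.35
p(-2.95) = -4.01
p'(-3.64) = 31.51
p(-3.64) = -4.98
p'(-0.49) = 105.53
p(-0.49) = -13.15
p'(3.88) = -109.99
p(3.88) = 13.97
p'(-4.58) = 0.21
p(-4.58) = 0.01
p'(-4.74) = -0.04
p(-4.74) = 0.00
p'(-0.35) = 22.94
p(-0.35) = -6.22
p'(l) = -6*(3 - 3*sin(l))*sin(l)*cos(l)/(3*sin(l)^2 - 1)^2 - 3*cos(l)/(3*sin(l)^2 - 1)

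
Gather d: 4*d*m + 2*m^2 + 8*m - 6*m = 4*d*m + 2*m^2 + 2*m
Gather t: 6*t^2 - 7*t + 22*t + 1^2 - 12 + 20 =6*t^2 + 15*t + 9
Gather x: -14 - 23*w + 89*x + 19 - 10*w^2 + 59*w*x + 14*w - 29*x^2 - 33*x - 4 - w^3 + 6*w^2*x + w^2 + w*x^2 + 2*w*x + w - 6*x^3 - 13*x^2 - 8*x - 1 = -w^3 - 9*w^2 - 8*w - 6*x^3 + x^2*(w - 42) + x*(6*w^2 + 61*w + 48)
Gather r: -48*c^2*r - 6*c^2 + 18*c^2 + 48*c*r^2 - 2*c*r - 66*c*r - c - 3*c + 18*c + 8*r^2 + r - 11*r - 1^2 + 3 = 12*c^2 + 14*c + r^2*(48*c + 8) + r*(-48*c^2 - 68*c - 10) + 2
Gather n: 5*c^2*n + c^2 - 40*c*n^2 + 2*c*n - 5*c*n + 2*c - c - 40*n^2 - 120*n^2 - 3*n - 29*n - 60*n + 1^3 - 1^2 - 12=c^2 + c + n^2*(-40*c - 160) + n*(5*c^2 - 3*c - 92) - 12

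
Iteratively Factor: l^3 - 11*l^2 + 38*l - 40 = (l - 2)*(l^2 - 9*l + 20) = (l - 5)*(l - 2)*(l - 4)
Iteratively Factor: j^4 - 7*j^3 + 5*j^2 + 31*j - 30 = (j + 2)*(j^3 - 9*j^2 + 23*j - 15) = (j - 5)*(j + 2)*(j^2 - 4*j + 3) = (j - 5)*(j - 1)*(j + 2)*(j - 3)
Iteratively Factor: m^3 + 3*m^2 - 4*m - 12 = (m + 3)*(m^2 - 4) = (m - 2)*(m + 3)*(m + 2)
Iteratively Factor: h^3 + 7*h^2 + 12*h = (h + 4)*(h^2 + 3*h) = h*(h + 4)*(h + 3)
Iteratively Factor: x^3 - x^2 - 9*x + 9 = (x + 3)*(x^2 - 4*x + 3) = (x - 3)*(x + 3)*(x - 1)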